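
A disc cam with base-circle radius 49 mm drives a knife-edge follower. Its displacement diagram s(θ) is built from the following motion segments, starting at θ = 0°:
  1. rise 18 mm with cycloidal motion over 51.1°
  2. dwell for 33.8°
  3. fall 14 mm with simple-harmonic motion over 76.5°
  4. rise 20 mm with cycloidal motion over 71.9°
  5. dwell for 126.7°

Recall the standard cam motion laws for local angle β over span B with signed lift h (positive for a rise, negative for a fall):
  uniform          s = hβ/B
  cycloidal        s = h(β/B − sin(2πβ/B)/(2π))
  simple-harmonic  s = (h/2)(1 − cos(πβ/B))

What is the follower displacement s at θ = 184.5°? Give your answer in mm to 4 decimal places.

seg 1 [0°–51.1°] cycloidal, h=18: full span → s += 18 → s = 18.0000
seg 2 [51.1°–84.9°] dwell: s stays 18.0000
seg 3 [84.9°–161.4°] simple-harmonic, h=-14: full span → s += -14 → s = 4.0000
seg 4 [161.4°–233.3°] cycloidal, h=20: θ=184.5° here. β=23.1, B=71.9. 20·(0.3213 − sin(2π·0.3213)/(2π)) = 3.5564 → s = 7.5564

7.5564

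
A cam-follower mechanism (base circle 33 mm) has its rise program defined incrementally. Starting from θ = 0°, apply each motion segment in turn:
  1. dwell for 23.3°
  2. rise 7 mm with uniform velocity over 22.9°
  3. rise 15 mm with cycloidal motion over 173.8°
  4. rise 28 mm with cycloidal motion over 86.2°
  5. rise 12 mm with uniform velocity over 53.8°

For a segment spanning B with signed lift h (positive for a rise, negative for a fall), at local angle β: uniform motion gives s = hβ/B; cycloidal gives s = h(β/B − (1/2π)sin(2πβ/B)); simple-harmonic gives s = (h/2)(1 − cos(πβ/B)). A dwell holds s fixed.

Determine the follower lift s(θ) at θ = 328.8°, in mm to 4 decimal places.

seg 1 [0°–23.3°] dwell: s stays 0.0000
seg 2 [23.3°–46.2°] uniform, h=7: full span → s += 7 → s = 7.0000
seg 3 [46.2°–220°] cycloidal, h=15: full span → s += 15 → s = 22.0000
seg 4 [220°–306.2°] cycloidal, h=28: full span → s += 28 → s = 50.0000
seg 5 [306.2°–360°] uniform, h=12: θ=328.8° here. β=22.6, B=53.8. 12·22.6/53.8 = 5.0409 → s = 55.0409

55.0409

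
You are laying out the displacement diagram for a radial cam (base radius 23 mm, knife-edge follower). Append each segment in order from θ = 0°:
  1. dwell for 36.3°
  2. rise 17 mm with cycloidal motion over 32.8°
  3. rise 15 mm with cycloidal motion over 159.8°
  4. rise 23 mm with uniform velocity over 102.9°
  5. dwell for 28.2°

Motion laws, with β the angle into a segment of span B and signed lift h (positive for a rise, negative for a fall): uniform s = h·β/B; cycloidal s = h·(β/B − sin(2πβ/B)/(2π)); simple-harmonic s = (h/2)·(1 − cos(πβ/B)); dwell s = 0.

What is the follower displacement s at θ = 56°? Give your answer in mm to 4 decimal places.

seg 1 [0°–36.3°] dwell: s stays 0.0000
seg 2 [36.3°–69.1°] cycloidal, h=17: θ=56° here. β=19.7, B=32.8. 17·(0.6006 − sin(2π·0.6006)/(2π)) = 11.8091 → s = 11.8091

11.8091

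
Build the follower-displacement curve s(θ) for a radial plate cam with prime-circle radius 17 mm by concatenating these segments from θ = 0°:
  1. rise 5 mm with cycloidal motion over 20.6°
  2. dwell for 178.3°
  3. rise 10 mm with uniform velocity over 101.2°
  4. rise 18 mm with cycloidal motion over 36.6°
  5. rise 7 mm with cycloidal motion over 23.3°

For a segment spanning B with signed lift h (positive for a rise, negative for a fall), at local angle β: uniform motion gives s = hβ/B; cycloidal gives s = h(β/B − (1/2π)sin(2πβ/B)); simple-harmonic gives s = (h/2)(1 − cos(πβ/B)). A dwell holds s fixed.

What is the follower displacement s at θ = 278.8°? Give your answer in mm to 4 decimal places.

seg 1 [0°–20.6°] cycloidal, h=5: full span → s += 5 → s = 5.0000
seg 2 [20.6°–198.9°] dwell: s stays 5.0000
seg 3 [198.9°–300.1°] uniform, h=10: θ=278.8° here. β=79.9, B=101.2. 10·79.9/101.2 = 7.8953 → s = 12.8953

12.8953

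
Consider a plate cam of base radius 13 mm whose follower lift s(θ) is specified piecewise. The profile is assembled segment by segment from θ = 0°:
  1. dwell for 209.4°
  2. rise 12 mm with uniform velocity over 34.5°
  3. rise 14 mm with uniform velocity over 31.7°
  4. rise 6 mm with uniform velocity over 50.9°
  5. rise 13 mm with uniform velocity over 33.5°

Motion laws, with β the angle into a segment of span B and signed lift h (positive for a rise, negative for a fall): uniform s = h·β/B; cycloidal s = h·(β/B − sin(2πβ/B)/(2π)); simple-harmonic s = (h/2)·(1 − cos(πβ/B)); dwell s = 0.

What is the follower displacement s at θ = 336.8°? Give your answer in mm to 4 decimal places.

seg 1 [0°–209.4°] dwell: s stays 0.0000
seg 2 [209.4°–243.9°] uniform, h=12: full span → s += 12 → s = 12.0000
seg 3 [243.9°–275.6°] uniform, h=14: full span → s += 14 → s = 26.0000
seg 4 [275.6°–326.5°] uniform, h=6: full span → s += 6 → s = 32.0000
seg 5 [326.5°–360°] uniform, h=13: θ=336.8° here. β=10.3, B=33.5. 13·10.3/33.5 = 3.9970 → s = 35.9970

35.9970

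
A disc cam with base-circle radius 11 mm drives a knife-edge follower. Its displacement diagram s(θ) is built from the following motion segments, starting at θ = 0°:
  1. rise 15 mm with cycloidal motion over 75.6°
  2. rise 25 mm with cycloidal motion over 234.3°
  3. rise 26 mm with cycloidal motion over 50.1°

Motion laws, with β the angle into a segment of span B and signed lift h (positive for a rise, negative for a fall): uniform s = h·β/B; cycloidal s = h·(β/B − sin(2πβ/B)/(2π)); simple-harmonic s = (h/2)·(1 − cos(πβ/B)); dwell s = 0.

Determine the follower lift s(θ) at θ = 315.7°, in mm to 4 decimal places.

seg 1 [0°–75.6°] cycloidal, h=15: full span → s += 15 → s = 15.0000
seg 2 [75.6°–309.9°] cycloidal, h=25: full span → s += 25 → s = 40.0000
seg 3 [309.9°–360°] cycloidal, h=26: θ=315.7° here. β=5.8, B=50.1. 26·(0.1158 − sin(2π·0.1158)/(2π)) = 0.2585 → s = 40.2585

40.2585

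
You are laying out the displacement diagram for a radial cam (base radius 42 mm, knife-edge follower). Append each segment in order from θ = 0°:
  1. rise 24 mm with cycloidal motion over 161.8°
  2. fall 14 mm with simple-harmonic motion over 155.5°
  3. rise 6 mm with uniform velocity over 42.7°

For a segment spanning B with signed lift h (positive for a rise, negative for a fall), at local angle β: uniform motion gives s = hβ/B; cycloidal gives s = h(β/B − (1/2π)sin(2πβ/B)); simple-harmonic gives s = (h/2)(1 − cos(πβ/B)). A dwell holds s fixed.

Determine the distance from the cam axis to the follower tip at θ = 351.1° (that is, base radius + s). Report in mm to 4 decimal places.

seg 1 [0°–161.8°] cycloidal, h=24: full span → s += 24 → s = 24.0000
seg 2 [161.8°–317.3°] simple-harmonic, h=-14: full span → s += -14 → s = 10.0000
seg 3 [317.3°–360°] uniform, h=6: θ=351.1° here. β=33.8, B=42.7. 6·33.8/42.7 = 4.7494 → s = 14.7494
radial distance = base radius + s = 42 + 14.7494 = 56.7494

56.7494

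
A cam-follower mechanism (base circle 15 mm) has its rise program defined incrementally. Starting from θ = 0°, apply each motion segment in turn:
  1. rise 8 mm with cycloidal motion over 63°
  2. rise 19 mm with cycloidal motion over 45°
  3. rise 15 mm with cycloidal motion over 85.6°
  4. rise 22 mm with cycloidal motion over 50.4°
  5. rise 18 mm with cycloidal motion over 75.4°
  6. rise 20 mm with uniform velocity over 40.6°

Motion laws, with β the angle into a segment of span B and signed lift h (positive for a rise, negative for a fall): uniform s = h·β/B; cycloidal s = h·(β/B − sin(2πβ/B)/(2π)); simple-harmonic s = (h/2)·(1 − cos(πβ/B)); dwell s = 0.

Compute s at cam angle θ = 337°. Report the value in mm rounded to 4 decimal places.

seg 1 [0°–63°] cycloidal, h=8: full span → s += 8 → s = 8.0000
seg 2 [63°–108°] cycloidal, h=19: full span → s += 19 → s = 27.0000
seg 3 [108°–193.6°] cycloidal, h=15: full span → s += 15 → s = 42.0000
seg 4 [193.6°–244°] cycloidal, h=22: full span → s += 22 → s = 64.0000
seg 5 [244°–319.4°] cycloidal, h=18: full span → s += 18 → s = 82.0000
seg 6 [319.4°–360°] uniform, h=20: θ=337° here. β=17.6, B=40.6. 20·17.6/40.6 = 8.6700 → s = 90.6700

90.6700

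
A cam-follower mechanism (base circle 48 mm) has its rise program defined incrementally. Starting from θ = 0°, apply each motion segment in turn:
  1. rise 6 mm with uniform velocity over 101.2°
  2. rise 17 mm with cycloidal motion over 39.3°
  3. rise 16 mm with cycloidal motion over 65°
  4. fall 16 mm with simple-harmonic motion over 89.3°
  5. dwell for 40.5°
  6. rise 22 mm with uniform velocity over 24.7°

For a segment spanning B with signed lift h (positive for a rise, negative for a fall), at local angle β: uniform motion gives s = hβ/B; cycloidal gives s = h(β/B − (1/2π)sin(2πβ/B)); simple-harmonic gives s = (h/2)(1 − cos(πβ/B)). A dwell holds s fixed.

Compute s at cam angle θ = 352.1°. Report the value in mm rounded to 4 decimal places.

seg 1 [0°–101.2°] uniform, h=6: full span → s += 6 → s = 6.0000
seg 2 [101.2°–140.5°] cycloidal, h=17: full span → s += 17 → s = 23.0000
seg 3 [140.5°–205.5°] cycloidal, h=16: full span → s += 16 → s = 39.0000
seg 4 [205.5°–294.8°] simple-harmonic, h=-16: full span → s += -16 → s = 23.0000
seg 5 [294.8°–335.3°] dwell: s stays 23.0000
seg 6 [335.3°–360°] uniform, h=22: θ=352.1° here. β=16.8, B=24.7. 22·16.8/24.7 = 14.9636 → s = 37.9636

37.9636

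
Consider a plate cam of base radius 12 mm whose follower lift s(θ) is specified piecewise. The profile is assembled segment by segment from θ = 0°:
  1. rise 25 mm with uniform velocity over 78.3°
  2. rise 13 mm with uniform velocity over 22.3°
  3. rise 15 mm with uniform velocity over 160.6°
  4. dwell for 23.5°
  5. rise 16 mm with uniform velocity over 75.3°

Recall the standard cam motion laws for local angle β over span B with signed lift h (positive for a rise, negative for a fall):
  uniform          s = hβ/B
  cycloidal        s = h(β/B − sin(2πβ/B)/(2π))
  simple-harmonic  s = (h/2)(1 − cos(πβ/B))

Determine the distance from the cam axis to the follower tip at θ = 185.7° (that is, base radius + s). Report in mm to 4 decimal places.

seg 1 [0°–78.3°] uniform, h=25: full span → s += 25 → s = 25.0000
seg 2 [78.3°–100.6°] uniform, h=13: full span → s += 13 → s = 38.0000
seg 3 [100.6°–261.2°] uniform, h=15: θ=185.7° here. β=85.1, B=160.6. 15·85.1/160.6 = 7.9483 → s = 45.9483
radial distance = base radius + s = 12 + 45.9483 = 57.9483

57.9483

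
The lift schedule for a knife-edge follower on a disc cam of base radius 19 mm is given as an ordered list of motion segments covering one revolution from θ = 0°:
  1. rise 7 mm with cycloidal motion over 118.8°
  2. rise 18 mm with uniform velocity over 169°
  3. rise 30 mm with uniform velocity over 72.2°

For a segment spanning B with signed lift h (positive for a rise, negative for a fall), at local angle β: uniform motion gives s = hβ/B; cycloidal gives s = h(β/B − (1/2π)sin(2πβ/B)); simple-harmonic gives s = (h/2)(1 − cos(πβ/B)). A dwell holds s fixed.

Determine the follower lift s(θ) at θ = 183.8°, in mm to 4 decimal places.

seg 1 [0°–118.8°] cycloidal, h=7: full span → s += 7 → s = 7.0000
seg 2 [118.8°–287.8°] uniform, h=18: θ=183.8° here. β=65, B=169. 18·65/169 = 6.9231 → s = 13.9231

13.9231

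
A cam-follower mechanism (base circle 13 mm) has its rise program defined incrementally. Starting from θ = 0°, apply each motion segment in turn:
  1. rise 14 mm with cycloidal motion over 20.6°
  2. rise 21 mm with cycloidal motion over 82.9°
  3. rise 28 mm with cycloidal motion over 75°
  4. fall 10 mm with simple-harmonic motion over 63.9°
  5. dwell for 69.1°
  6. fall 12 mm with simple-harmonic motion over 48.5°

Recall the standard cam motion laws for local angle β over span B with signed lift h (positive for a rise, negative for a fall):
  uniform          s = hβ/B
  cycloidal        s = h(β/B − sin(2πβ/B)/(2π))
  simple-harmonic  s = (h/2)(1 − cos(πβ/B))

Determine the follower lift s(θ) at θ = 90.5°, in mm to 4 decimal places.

seg 1 [0°–20.6°] cycloidal, h=14: full span → s += 14 → s = 14.0000
seg 2 [20.6°–103.5°] cycloidal, h=21: θ=90.5° here. β=69.9, B=82.9. 21·(0.8432 − sin(2π·0.8432)/(2π)) = 20.4924 → s = 34.4924

34.4924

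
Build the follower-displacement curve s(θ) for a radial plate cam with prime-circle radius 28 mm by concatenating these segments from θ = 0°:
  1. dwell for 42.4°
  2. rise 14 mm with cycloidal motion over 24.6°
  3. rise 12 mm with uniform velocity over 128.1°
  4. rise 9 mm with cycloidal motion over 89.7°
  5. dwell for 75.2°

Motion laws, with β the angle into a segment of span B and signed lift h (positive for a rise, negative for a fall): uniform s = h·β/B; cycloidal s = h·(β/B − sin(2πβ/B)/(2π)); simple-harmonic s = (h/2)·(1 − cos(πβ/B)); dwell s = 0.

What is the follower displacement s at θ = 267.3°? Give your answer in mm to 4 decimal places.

seg 1 [0°–42.4°] dwell: s stays 0.0000
seg 2 [42.4°–67°] cycloidal, h=14: full span → s += 14 → s = 14.0000
seg 3 [67°–195.1°] uniform, h=12: full span → s += 12 → s = 26.0000
seg 4 [195.1°–284.8°] cycloidal, h=9: θ=267.3° here. β=72.2, B=89.7. 9·(0.8049 − sin(2π·0.8049)/(2π)) = 8.5921 → s = 34.5921

34.5921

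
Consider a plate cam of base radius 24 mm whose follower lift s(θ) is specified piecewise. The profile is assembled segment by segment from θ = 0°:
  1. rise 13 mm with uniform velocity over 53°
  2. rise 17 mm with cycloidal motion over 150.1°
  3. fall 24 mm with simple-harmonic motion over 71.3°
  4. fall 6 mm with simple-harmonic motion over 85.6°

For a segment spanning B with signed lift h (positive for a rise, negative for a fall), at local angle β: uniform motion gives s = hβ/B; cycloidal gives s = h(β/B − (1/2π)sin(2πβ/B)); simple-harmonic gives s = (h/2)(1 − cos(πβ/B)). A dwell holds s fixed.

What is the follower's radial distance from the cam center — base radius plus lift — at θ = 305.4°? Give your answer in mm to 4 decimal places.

seg 1 [0°–53°] uniform, h=13: full span → s += 13 → s = 13.0000
seg 2 [53°–203.1°] cycloidal, h=17: full span → s += 17 → s = 30.0000
seg 3 [203.1°–274.4°] simple-harmonic, h=-24: full span → s += -24 → s = 6.0000
seg 4 [274.4°–360°] simple-harmonic, h=-6: θ=305.4° here. β=31, B=85.6. -6/2·(1 − cos(π·0.3621)) = -1.7410 → s = 4.2590
radial distance = base radius + s = 24 + 4.2590 = 28.2590

28.2590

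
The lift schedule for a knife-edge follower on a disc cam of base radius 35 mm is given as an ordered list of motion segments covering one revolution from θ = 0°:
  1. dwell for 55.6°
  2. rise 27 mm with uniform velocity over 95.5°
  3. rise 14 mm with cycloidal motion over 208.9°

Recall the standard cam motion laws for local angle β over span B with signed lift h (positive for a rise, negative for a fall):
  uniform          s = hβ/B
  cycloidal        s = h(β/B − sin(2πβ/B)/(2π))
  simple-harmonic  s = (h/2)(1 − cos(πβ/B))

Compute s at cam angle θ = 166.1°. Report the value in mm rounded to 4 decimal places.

seg 1 [0°–55.6°] dwell: s stays 0.0000
seg 2 [55.6°–151.1°] uniform, h=27: full span → s += 27 → s = 27.0000
seg 3 [151.1°–360°] cycloidal, h=14: θ=166.1° here. β=15, B=208.9. 14·(0.0718 − sin(2π·0.0718)/(2π)) = 0.0338 → s = 27.0338

27.0338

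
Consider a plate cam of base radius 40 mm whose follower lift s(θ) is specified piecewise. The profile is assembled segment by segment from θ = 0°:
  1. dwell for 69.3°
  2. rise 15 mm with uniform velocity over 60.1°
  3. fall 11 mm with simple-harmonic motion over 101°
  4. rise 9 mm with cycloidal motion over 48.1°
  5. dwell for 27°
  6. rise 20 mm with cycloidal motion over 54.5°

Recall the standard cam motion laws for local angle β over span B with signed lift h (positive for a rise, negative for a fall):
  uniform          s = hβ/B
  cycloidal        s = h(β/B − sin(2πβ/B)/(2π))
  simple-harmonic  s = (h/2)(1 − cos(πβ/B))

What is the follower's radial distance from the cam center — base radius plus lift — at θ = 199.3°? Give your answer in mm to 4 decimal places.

seg 1 [0°–69.3°] dwell: s stays 0.0000
seg 2 [69.3°–129.4°] uniform, h=15: full span → s += 15 → s = 15.0000
seg 3 [129.4°–230.4°] simple-harmonic, h=-11: θ=199.3° here. β=69.9, B=101. -11/2·(1 − cos(π·0.6921)) = -8.6211 → s = 6.3789
radial distance = base radius + s = 40 + 6.3789 = 46.3789

46.3789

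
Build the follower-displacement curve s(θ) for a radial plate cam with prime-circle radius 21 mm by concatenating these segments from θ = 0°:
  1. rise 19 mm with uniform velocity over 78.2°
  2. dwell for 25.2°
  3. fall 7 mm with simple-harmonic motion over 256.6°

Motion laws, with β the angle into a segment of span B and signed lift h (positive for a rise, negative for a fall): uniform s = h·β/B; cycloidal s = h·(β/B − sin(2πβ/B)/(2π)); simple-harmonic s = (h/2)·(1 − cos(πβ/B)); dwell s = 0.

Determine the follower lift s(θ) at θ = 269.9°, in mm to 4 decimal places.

seg 1 [0°–78.2°] uniform, h=19: full span → s += 19 → s = 19.0000
seg 2 [78.2°–103.4°] dwell: s stays 19.0000
seg 3 [103.4°–360°] simple-harmonic, h=-7: θ=269.9° here. β=166.5, B=256.6. -7/2·(1 − cos(π·0.6489)) = -5.0779 → s = 13.9221

13.9221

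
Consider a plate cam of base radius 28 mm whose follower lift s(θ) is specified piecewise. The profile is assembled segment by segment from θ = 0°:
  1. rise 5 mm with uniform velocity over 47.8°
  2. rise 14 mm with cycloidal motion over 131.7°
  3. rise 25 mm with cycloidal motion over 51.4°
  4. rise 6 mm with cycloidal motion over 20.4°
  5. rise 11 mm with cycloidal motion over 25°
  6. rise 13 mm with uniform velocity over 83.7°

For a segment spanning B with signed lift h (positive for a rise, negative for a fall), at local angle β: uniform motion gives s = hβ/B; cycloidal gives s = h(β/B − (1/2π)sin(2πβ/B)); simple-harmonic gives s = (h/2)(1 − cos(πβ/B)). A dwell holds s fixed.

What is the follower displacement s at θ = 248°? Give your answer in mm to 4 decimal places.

seg 1 [0°–47.8°] uniform, h=5: full span → s += 5 → s = 5.0000
seg 2 [47.8°–179.5°] cycloidal, h=14: full span → s += 14 → s = 19.0000
seg 3 [179.5°–230.9°] cycloidal, h=25: full span → s += 25 → s = 44.0000
seg 4 [230.9°–251.3°] cycloidal, h=6: θ=248° here. β=17.1, B=20.4. 6·(0.8382 − sin(2π·0.8382)/(2π)) = 5.8413 → s = 49.8413

49.8413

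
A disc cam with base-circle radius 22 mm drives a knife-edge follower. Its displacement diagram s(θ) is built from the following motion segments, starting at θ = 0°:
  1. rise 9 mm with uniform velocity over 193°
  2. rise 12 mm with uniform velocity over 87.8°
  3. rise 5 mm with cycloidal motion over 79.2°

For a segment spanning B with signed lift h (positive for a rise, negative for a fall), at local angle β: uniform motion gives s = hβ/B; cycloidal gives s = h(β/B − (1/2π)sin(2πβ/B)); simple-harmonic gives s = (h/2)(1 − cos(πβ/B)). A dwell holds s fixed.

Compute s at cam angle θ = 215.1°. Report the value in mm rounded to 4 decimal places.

seg 1 [0°–193°] uniform, h=9: full span → s += 9 → s = 9.0000
seg 2 [193°–280.8°] uniform, h=12: θ=215.1° here. β=22.1, B=87.8. 12·22.1/87.8 = 3.0205 → s = 12.0205

12.0205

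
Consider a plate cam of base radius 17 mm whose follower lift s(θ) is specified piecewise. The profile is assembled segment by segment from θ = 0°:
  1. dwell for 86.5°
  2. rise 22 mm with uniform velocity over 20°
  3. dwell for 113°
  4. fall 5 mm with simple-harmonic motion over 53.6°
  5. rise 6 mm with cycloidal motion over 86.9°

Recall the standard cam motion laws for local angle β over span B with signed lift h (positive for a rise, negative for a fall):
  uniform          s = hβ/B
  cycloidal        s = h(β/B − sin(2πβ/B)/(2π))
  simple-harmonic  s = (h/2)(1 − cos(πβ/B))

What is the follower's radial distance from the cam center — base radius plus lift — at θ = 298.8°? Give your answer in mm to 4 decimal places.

seg 1 [0°–86.5°] dwell: s stays 0.0000
seg 2 [86.5°–106.5°] uniform, h=22: full span → s += 22 → s = 22.0000
seg 3 [106.5°–219.5°] dwell: s stays 22.0000
seg 4 [219.5°–273.1°] simple-harmonic, h=-5: full span → s += -5 → s = 17.0000
seg 5 [273.1°–360°] cycloidal, h=6: θ=298.8° here. β=25.7, B=86.9. 6·(0.2957 − sin(2π·0.2957)/(2π)) = 0.8587 → s = 17.8587
radial distance = base radius + s = 17 + 17.8587 = 34.8587

34.8587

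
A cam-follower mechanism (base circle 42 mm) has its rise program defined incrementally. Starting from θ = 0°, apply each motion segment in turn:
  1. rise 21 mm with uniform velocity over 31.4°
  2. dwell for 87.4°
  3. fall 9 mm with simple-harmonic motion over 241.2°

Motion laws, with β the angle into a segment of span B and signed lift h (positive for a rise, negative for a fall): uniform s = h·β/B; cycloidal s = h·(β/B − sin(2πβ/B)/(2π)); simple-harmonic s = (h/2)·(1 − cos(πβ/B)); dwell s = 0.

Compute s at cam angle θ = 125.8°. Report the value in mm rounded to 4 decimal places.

seg 1 [0°–31.4°] uniform, h=21: full span → s += 21 → s = 21.0000
seg 2 [31.4°–118.8°] dwell: s stays 21.0000
seg 3 [118.8°–360°] simple-harmonic, h=-9: θ=125.8° here. β=7, B=241.2. -9/2·(1 − cos(π·0.0290)) = -0.0187 → s = 20.9813

20.9813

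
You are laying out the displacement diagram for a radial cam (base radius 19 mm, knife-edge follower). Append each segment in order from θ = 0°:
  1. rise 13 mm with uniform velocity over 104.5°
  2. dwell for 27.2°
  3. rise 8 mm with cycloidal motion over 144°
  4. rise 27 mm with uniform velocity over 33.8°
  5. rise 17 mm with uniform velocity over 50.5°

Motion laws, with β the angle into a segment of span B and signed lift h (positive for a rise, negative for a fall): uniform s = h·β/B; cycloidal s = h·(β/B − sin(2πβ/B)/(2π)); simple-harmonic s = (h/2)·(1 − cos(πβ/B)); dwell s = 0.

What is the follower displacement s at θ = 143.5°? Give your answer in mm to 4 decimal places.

seg 1 [0°–104.5°] uniform, h=13: full span → s += 13 → s = 13.0000
seg 2 [104.5°–131.7°] dwell: s stays 13.0000
seg 3 [131.7°–275.7°] cycloidal, h=8: θ=143.5° here. β=11.8, B=144. 8·(0.0819 − sin(2π·0.0819)/(2π)) = 0.0286 → s = 13.0286

13.0286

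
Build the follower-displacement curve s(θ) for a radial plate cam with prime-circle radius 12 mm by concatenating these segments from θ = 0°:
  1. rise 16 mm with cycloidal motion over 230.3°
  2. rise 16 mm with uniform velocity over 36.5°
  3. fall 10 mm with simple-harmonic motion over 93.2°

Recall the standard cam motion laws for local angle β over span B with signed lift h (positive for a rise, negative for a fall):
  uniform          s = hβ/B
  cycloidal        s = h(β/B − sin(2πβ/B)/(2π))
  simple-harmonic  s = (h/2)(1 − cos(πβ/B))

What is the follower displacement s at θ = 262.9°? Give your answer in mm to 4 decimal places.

seg 1 [0°–230.3°] cycloidal, h=16: full span → s += 16 → s = 16.0000
seg 2 [230.3°–266.8°] uniform, h=16: θ=262.9° here. β=32.6, B=36.5. 16·32.6/36.5 = 14.2904 → s = 30.2904

30.2904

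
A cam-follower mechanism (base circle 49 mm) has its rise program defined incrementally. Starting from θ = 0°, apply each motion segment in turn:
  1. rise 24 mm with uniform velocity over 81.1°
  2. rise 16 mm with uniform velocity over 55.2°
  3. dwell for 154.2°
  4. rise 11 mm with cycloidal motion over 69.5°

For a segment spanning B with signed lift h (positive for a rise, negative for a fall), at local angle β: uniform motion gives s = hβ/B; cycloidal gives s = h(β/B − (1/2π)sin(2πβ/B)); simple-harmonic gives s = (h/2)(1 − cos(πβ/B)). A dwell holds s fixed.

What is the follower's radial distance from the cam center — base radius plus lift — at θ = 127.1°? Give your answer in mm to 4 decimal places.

seg 1 [0°–81.1°] uniform, h=24: full span → s += 24 → s = 24.0000
seg 2 [81.1°–136.3°] uniform, h=16: θ=127.1° here. β=46, B=55.2. 16·46/55.2 = 13.3333 → s = 37.3333
radial distance = base radius + s = 49 + 37.3333 = 86.3333

86.3333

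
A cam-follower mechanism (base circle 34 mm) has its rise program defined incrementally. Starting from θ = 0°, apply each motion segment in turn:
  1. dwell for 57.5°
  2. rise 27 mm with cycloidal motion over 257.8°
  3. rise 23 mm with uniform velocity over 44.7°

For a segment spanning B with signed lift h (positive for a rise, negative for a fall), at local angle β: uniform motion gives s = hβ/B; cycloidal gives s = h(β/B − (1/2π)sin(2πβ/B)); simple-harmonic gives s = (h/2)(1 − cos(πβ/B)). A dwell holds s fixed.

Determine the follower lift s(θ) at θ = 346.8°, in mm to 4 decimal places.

seg 1 [0°–57.5°] dwell: s stays 0.0000
seg 2 [57.5°–315.3°] cycloidal, h=27: full span → s += 27 → s = 27.0000
seg 3 [315.3°–360°] uniform, h=23: θ=346.8° here. β=31.5, B=44.7. 23·31.5/44.7 = 16.2081 → s = 43.2081

43.2081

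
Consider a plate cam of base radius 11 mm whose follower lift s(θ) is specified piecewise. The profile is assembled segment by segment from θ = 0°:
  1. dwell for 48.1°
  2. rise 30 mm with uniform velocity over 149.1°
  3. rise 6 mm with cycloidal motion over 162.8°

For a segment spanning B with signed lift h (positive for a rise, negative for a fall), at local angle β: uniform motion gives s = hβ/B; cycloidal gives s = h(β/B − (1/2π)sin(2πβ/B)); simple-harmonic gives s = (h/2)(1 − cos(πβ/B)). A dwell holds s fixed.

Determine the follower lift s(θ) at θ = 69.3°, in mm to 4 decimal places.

seg 1 [0°–48.1°] dwell: s stays 0.0000
seg 2 [48.1°–197.2°] uniform, h=30: θ=69.3° here. β=21.2, B=149.1. 30·21.2/149.1 = 4.2656 → s = 4.2656

4.2656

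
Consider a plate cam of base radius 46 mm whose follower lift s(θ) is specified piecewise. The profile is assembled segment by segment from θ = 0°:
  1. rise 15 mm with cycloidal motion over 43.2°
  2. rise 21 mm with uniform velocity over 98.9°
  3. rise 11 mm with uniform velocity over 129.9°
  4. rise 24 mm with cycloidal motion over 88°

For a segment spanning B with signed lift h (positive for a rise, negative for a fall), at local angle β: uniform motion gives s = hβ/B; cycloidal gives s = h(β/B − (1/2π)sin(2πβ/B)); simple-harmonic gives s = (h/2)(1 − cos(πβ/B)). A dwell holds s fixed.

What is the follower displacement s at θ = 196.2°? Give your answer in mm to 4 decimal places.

seg 1 [0°–43.2°] cycloidal, h=15: full span → s += 15 → s = 15.0000
seg 2 [43.2°–142.1°] uniform, h=21: full span → s += 21 → s = 36.0000
seg 3 [142.1°–272°] uniform, h=11: θ=196.2° here. β=54.1, B=129.9. 11·54.1/129.9 = 4.5812 → s = 40.5812

40.5812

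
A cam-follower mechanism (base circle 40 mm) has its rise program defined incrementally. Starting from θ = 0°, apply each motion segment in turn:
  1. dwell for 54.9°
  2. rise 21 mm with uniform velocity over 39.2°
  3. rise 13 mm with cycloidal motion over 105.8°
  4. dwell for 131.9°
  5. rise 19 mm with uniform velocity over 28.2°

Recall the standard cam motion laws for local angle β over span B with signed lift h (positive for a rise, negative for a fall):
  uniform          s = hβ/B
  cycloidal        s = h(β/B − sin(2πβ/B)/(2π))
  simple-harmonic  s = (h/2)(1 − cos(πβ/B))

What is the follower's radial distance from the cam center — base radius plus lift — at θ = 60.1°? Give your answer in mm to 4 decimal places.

seg 1 [0°–54.9°] dwell: s stays 0.0000
seg 2 [54.9°–94.1°] uniform, h=21: θ=60.1° here. β=5.2, B=39.2. 21·5.2/39.2 = 2.7857 → s = 2.7857
radial distance = base radius + s = 40 + 2.7857 = 42.7857

42.7857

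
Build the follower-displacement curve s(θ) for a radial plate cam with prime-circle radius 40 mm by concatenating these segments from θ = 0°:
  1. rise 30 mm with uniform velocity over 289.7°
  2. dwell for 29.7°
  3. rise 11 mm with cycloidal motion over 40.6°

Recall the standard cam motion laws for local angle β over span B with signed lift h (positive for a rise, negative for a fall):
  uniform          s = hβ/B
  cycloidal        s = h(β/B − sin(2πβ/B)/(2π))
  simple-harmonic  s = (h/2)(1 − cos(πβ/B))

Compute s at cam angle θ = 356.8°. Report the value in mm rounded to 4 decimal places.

seg 1 [0°–289.7°] uniform, h=30: full span → s += 30 → s = 30.0000
seg 2 [289.7°–319.4°] dwell: s stays 30.0000
seg 3 [319.4°–360°] cycloidal, h=11: θ=356.8° here. β=37.4, B=40.6. 11·(0.9212 − sin(2π·0.9212)/(2π)) = 10.9650 → s = 40.9650

40.9650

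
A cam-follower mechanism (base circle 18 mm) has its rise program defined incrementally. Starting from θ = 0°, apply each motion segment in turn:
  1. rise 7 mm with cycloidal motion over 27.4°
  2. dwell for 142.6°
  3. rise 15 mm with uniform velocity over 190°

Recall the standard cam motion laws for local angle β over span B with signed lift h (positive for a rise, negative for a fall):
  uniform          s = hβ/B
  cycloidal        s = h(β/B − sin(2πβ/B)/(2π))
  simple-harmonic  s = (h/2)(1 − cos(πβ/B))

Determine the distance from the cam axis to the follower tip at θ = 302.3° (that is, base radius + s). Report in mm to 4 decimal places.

seg 1 [0°–27.4°] cycloidal, h=7: full span → s += 7 → s = 7.0000
seg 2 [27.4°–170°] dwell: s stays 7.0000
seg 3 [170°–360°] uniform, h=15: θ=302.3° here. β=132.3, B=190. 15·132.3/190 = 10.4447 → s = 17.4447
radial distance = base radius + s = 18 + 17.4447 = 35.4447

35.4447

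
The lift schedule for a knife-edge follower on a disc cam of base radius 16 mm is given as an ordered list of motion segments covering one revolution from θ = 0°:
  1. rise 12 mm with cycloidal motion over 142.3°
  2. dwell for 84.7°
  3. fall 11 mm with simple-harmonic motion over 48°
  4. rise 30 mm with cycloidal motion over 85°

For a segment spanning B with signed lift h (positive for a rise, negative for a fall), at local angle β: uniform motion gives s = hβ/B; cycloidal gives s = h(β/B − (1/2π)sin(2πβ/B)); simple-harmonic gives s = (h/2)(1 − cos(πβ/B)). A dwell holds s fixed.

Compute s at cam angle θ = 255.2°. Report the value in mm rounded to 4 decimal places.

seg 1 [0°–142.3°] cycloidal, h=12: full span → s += 12 → s = 12.0000
seg 2 [142.3°–227°] dwell: s stays 12.0000
seg 3 [227°–275°] simple-harmonic, h=-11: θ=255.2° here. β=28.2, B=48. -11/2·(1 − cos(π·0.5875)) = -6.9929 → s = 5.0071

5.0071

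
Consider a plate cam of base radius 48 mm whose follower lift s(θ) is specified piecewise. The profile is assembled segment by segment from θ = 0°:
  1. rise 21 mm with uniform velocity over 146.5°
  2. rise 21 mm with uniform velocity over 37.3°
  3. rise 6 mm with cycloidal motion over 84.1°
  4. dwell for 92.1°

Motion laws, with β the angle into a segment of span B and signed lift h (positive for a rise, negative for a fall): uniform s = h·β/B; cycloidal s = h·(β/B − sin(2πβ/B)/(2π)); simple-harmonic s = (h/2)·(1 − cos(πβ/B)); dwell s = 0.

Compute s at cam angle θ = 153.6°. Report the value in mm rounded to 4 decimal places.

seg 1 [0°–146.5°] uniform, h=21: full span → s += 21 → s = 21.0000
seg 2 [146.5°–183.8°] uniform, h=21: θ=153.6° here. β=7.1, B=37.3. 21·7.1/37.3 = 3.9973 → s = 24.9973

24.9973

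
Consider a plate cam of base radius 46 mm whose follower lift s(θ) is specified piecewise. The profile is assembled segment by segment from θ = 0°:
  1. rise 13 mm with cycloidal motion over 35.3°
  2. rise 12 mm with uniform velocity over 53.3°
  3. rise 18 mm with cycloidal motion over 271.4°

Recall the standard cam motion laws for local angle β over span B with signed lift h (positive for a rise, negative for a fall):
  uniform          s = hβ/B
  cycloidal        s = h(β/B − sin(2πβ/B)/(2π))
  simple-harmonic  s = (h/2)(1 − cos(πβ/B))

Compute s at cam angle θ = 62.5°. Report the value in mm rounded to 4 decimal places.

seg 1 [0°–35.3°] cycloidal, h=13: full span → s += 13 → s = 13.0000
seg 2 [35.3°–88.6°] uniform, h=12: θ=62.5° here. β=27.2, B=53.3. 12·27.2/53.3 = 6.1238 → s = 19.1238

19.1238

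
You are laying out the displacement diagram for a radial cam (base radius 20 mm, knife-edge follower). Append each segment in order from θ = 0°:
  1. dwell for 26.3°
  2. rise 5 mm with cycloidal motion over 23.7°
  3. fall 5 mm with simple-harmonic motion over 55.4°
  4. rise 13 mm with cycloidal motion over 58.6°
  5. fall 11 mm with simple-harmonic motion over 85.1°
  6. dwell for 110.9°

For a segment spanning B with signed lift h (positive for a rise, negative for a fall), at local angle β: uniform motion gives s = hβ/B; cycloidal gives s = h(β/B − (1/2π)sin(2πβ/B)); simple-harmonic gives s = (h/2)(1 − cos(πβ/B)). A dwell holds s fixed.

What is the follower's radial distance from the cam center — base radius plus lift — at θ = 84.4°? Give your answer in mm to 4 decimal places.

seg 1 [0°–26.3°] dwell: s stays 0.0000
seg 2 [26.3°–50°] cycloidal, h=5: full span → s += 5 → s = 5.0000
seg 3 [50°–105.4°] simple-harmonic, h=-5: θ=84.4° here. β=34.4, B=55.4. -5/2·(1 − cos(π·0.6209)) = -3.4272 → s = 1.5728
radial distance = base radius + s = 20 + 1.5728 = 21.5728

21.5728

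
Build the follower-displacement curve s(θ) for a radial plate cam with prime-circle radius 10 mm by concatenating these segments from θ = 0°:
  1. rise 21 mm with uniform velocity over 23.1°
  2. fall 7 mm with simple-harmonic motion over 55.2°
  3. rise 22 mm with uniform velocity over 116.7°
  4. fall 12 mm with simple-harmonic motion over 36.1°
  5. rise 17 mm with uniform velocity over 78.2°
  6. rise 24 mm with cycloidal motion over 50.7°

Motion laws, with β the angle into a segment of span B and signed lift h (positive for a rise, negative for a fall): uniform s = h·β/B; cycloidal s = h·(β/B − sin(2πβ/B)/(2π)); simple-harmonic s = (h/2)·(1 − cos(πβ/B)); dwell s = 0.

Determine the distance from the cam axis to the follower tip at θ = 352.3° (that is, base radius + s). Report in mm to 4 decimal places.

seg 1 [0°–23.1°] uniform, h=21: full span → s += 21 → s = 21.0000
seg 2 [23.1°–78.3°] simple-harmonic, h=-7: full span → s += -7 → s = 14.0000
seg 3 [78.3°–195°] uniform, h=22: full span → s += 22 → s = 36.0000
seg 4 [195°–231.1°] simple-harmonic, h=-12: full span → s += -12 → s = 24.0000
seg 5 [231.1°–309.3°] uniform, h=17: full span → s += 17 → s = 41.0000
seg 6 [309.3°–360°] cycloidal, h=24: θ=352.3° here. β=43, B=50.7. 24·(0.8481 − sin(2π·0.8481)/(2π)) = 23.4715 → s = 64.4715
radial distance = base radius + s = 10 + 64.4715 = 74.4715

74.4715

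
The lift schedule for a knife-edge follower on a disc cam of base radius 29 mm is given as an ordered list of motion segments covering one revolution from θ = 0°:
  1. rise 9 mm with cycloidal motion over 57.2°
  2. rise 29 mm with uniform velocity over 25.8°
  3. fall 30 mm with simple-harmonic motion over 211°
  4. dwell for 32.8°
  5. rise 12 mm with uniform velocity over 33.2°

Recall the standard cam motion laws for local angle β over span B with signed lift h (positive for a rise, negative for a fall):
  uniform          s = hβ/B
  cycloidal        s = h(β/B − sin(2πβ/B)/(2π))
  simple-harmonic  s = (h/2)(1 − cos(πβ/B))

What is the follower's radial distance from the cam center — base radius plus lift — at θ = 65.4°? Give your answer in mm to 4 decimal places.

seg 1 [0°–57.2°] cycloidal, h=9: full span → s += 9 → s = 9.0000
seg 2 [57.2°–83°] uniform, h=29: θ=65.4° here. β=8.2, B=25.8. 29·8.2/25.8 = 9.2171 → s = 18.2171
radial distance = base radius + s = 29 + 18.2171 = 47.2171

47.2171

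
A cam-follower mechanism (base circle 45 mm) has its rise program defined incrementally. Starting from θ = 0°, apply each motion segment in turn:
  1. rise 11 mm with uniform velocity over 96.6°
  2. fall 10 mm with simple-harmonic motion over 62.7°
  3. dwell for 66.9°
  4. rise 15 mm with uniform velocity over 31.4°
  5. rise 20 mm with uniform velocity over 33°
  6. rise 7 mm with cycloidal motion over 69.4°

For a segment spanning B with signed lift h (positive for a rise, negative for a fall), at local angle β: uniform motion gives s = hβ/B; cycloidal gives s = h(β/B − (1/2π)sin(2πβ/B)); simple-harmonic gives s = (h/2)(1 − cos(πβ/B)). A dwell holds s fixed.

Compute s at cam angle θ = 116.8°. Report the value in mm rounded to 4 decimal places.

seg 1 [0°–96.6°] uniform, h=11: full span → s += 11 → s = 11.0000
seg 2 [96.6°–159.3°] simple-harmonic, h=-10: θ=116.8° here. β=20.2, B=62.7. -10/2·(1 − cos(π·0.3222)) = -2.3497 → s = 8.6503

8.6503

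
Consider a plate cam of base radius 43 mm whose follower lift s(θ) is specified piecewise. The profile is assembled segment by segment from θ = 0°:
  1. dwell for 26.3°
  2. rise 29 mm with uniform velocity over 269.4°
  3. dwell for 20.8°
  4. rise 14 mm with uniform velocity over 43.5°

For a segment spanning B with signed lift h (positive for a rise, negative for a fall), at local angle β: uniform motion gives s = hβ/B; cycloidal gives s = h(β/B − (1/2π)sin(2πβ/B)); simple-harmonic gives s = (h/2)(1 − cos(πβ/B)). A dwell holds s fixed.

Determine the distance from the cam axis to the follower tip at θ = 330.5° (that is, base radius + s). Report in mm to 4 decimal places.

seg 1 [0°–26.3°] dwell: s stays 0.0000
seg 2 [26.3°–295.7°] uniform, h=29: full span → s += 29 → s = 29.0000
seg 3 [295.7°–316.5°] dwell: s stays 29.0000
seg 4 [316.5°–360°] uniform, h=14: θ=330.5° here. β=14, B=43.5. 14·14/43.5 = 4.5057 → s = 33.5057
radial distance = base radius + s = 43 + 33.5057 = 76.5057

76.5057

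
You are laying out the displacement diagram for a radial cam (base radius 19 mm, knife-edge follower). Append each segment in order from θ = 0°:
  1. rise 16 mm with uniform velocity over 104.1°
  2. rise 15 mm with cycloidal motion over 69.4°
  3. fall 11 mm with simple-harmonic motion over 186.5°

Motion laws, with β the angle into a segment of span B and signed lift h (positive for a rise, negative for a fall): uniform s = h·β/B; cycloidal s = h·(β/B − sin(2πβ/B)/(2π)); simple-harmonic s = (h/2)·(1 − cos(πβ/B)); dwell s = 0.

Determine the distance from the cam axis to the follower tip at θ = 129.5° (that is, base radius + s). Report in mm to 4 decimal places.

seg 1 [0°–104.1°] uniform, h=16: full span → s += 16 → s = 16.0000
seg 2 [104.1°–173.5°] cycloidal, h=15: θ=129.5° here. β=25.4, B=69.4. 15·(0.3660 − sin(2π·0.3660)/(2π)) = 3.7091 → s = 19.7091
radial distance = base radius + s = 19 + 19.7091 = 38.7091

38.7091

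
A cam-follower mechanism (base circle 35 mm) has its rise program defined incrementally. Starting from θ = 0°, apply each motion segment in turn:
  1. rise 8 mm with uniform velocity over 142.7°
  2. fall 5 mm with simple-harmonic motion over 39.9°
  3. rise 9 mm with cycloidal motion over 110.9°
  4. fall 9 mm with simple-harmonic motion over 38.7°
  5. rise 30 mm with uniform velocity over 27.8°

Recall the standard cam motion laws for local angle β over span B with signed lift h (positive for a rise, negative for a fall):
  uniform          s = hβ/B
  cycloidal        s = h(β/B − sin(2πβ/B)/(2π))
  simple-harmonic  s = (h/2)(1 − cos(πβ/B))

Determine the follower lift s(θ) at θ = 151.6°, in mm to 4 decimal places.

seg 1 [0°–142.7°] uniform, h=8: full span → s += 8 → s = 8.0000
seg 2 [142.7°–182.6°] simple-harmonic, h=-5: θ=151.6° here. β=8.9, B=39.9. -5/2·(1 − cos(π·0.2231)) = -0.5891 → s = 7.4109

7.4109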